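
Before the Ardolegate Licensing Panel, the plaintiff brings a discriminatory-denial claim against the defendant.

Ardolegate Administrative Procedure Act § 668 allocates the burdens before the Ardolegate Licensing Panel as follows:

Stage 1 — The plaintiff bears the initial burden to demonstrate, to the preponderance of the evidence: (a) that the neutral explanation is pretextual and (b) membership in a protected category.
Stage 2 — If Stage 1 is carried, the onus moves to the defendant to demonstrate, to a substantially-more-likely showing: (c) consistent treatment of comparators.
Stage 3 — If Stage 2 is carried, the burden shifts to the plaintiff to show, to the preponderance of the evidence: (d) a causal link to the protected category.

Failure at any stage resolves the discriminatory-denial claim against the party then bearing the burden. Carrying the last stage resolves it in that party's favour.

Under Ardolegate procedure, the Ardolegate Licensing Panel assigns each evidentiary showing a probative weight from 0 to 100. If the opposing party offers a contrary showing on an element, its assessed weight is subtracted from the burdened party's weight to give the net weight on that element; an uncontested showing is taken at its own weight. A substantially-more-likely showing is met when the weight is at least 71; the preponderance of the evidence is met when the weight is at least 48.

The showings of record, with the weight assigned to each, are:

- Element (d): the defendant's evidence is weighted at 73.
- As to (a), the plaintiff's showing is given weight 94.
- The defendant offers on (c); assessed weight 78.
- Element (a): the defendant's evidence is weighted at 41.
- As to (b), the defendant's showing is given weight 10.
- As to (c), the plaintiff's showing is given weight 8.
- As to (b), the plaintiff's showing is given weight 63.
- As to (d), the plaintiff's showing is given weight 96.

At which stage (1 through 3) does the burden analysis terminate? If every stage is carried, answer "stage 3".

Stage 1 — burden on plaintiff; standard: the preponderance of the evidence (weight is at least 48).
    (a): 94 − 41 = 53 ≥ 48 [met]
    (b): 63 − 10 = 53 ≥ 48 [met]
  All elements met. The burden passes to the defendant.
Stage 2 — burden on defendant; standard: a substantially-more-likely showing (weight is at least 71).
    (c): 78 − 8 = 70 < 71 [not met]
  Stage 2 not carried; the defendant fails its burden.
The analysis ends at Stage 2; the plaintiff prevails.

stage 2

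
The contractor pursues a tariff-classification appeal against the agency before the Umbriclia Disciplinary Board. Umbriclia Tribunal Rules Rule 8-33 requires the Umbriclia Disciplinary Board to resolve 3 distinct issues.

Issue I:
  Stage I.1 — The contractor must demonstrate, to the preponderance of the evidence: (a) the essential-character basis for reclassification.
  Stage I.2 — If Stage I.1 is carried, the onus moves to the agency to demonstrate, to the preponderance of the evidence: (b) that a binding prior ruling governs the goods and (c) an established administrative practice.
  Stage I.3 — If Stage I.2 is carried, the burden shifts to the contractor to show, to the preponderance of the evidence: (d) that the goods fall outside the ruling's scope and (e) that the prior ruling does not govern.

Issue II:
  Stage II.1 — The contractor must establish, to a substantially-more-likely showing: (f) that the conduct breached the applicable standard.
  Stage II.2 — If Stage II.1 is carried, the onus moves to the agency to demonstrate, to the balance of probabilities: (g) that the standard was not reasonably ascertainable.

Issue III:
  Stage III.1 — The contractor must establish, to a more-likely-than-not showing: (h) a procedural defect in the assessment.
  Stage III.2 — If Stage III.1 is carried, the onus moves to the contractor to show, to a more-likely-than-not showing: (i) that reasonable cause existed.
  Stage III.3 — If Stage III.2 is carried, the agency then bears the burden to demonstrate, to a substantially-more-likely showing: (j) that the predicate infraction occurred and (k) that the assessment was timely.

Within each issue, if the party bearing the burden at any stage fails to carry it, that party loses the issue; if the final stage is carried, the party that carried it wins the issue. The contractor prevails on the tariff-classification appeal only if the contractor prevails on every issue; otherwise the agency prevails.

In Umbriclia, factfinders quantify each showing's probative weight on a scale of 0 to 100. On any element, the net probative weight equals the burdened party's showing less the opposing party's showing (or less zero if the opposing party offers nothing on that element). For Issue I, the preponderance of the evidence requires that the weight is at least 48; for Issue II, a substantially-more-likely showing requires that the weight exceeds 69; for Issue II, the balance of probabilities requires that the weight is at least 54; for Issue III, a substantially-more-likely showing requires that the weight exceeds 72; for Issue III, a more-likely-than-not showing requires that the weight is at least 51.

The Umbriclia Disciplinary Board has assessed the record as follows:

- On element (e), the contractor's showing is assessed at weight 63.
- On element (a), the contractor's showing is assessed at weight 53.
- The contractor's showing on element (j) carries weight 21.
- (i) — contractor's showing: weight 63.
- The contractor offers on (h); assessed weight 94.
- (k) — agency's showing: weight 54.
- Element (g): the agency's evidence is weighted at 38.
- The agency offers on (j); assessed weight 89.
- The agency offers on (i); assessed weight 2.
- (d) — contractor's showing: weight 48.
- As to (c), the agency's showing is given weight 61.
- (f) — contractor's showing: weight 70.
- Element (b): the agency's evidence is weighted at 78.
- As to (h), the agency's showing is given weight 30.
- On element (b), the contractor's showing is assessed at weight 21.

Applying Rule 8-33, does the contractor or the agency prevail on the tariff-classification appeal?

— Issue I —
Stage I.1 — burden on contractor; standard: the preponderance of the evidence (weight is at least 48).
    (a): 53 ≥ 48 [met]
  Stage I.1 carried; the burden shifts to the agency.
Stage I.2 — burden on agency; standard: the preponderance of the evidence (weight is at least 48).
    (b): 78 − 21 = 57 ≥ 48 [met]
    (c): 61 ≥ 48 [met]
  Stage I.2 carried; the burden shifts to the contractor.
Stage I.3 — burden on contractor; standard: the preponderance of the evidence (weight is at least 48).
    (d): 48 ≥ 48 [met]
    (e): 63 ≥ 48 [met]
  Stage I.3 carried; the final stage is satisfied.
Every stage carried; the contractor prevails on this issue.
— Issue II —
Stage II.1 — burden on contractor; standard: a substantially-more-likely showing (weight exceeds 69).
    (f): 70 > 69 [met]
  The contractor carries Stage II.1; the agency now bears the burden.
Stage II.2 — burden on agency; standard: the balance of probabilities (weight is at least 54).
    (g): 38 < 54 [not met]
  Not every element is met, so the agency fails to carry Stage II.2.
The analysis ends at Stage II.2; the contractor prevails on this issue.
— Issue III —
At Stage III.1 the contractor must meet a more-likely-than-not showing (weight is at least 51): on (h) the weight is 94 less the opposing 30 gives net 64, ≥ 51, so (h) meets the standard.
  All elements met. The contractor retains the burden for Stage III.2.
At Stage III.2 the contractor must meet a more-likely-than-not showing (weight is at least 51): on (i) the weight is 63 less the opposing 2 gives net 61, ≥ 51, so (i) meets the standard.
  The contractor carries Stage III.2; the agency now bears the burden.
At Stage III.3 the agency must meet a substantially-more-likely showing (weight exceeds 72): on (j) the weight is 89 less the opposing 21 gives net 68, ≤ 72, so (j) does not meet the standard; on (k) the weight is 54, ≤ 72, so (k) does not meet the standard.
  Not every element is met, so the agency fails to carry Stage III.3.
The contractor prevails on this issue.
Per-issue: Issue I → contractor; Issue II → contractor; Issue III → contractor. The contractor must prevail on every issue; overall, the contractor prevails.

contractor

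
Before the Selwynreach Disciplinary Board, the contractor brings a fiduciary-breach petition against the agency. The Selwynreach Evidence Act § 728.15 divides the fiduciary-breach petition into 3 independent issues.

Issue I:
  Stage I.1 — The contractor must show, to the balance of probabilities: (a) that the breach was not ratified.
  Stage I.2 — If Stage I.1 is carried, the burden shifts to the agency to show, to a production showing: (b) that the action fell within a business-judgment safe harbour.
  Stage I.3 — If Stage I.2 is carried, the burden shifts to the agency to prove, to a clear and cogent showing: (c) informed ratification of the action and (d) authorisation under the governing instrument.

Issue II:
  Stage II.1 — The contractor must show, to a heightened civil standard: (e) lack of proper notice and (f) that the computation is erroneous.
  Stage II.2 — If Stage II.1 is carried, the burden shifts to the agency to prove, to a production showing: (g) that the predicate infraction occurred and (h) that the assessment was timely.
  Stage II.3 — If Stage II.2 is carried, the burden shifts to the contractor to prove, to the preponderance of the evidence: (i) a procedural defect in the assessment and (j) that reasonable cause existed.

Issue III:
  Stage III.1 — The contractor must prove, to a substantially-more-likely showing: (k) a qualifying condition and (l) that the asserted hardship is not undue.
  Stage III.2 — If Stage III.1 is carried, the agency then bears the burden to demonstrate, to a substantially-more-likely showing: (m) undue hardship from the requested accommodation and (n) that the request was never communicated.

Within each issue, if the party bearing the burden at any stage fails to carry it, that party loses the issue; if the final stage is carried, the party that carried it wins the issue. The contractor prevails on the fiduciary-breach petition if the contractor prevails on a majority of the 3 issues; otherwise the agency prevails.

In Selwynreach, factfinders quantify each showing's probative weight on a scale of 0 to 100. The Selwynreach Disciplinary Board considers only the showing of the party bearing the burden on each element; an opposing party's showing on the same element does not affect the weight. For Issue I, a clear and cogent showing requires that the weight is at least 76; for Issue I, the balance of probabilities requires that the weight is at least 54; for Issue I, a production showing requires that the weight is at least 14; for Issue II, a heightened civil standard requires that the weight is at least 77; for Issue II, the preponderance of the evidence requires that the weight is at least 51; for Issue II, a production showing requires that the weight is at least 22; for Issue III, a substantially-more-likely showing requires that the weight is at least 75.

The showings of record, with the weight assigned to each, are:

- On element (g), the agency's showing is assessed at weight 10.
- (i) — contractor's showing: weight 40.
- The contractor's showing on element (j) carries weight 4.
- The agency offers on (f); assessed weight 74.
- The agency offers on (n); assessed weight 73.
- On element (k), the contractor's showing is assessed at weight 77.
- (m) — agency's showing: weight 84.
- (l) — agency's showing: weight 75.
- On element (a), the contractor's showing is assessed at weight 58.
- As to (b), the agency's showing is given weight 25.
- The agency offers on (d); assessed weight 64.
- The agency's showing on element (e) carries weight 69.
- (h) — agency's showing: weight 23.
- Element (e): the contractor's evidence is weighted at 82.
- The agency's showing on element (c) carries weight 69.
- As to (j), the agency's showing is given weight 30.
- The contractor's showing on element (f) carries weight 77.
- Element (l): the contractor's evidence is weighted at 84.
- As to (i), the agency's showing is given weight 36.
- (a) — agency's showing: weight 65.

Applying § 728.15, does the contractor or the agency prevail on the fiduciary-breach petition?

— Issue I —
Stage I.1 — burden on contractor; standard: the balance of probabilities (weight is at least 54).
    (a): 58 (agency's 65 disregarded) ≥ 54 [met]
  All elements met. The burden passes to the agency.
Stage I.2 — burden on agency; standard: a production showing (weight is at least 14).
    (b): 25 ≥ 14 [met]
  All elements met. The agency retains the burden for Stage I.3.
Stage I.3 — burden on agency; standard: a clear and cogent showing (weight is at least 76).
    (c): 69 < 76 [not met]
    (d): 64 < 76 [not met]
  Stage I.3 not carried; the agency fails its burden.
The analysis ends at Stage I.3; the contractor prevails on this issue.
— Issue II —
Stage II.1 (contractor, a heightened civil standard, weight is at least 77): (e) 82 (agency's 69 disregarded) ≥ 77 — meets; (f) 77 (agency's 74 disregarded) ≥ 77 — meets.
  Stage II.1 is satisfied; the onus moves to the agency.
Stage II.2 (agency, a production showing, weight is at least 22): (g) 10 < 22 — fails; (h) 23 ≥ 22 — meets.
  Stage II.2 not carried; the agency fails its burden.
So the contractor prevails on this issue.
— Issue III —
At Stage III.1 the contractor must meet a substantially-more-likely showing (weight is at least 75): on (k) the weight is 77, which does reach 75, so (k) meets the standard; on (l) the weight is 84 (the agency's 75 is given no effect), which does reach 75, so (l) meets the standard.
  Stage III.1 carried; the burden shifts to the agency.
At Stage III.2 the agency must meet a substantially-more-likely showing (weight is at least 75): on (m) the weight is 84, ≥ 75, so (m) meets the standard; on (n) the weight is 73, < 75, so (n) does not meet the standard.
  The agency does not carry Stage III.2.
The analysis ends at Stage III.2; the contractor prevails on this issue.
Per-issue: Issue I → contractor; Issue II → contractor; Issue III → contractor. The contractor must prevail on a majority of issues; overall, the contractor prevails.

contractor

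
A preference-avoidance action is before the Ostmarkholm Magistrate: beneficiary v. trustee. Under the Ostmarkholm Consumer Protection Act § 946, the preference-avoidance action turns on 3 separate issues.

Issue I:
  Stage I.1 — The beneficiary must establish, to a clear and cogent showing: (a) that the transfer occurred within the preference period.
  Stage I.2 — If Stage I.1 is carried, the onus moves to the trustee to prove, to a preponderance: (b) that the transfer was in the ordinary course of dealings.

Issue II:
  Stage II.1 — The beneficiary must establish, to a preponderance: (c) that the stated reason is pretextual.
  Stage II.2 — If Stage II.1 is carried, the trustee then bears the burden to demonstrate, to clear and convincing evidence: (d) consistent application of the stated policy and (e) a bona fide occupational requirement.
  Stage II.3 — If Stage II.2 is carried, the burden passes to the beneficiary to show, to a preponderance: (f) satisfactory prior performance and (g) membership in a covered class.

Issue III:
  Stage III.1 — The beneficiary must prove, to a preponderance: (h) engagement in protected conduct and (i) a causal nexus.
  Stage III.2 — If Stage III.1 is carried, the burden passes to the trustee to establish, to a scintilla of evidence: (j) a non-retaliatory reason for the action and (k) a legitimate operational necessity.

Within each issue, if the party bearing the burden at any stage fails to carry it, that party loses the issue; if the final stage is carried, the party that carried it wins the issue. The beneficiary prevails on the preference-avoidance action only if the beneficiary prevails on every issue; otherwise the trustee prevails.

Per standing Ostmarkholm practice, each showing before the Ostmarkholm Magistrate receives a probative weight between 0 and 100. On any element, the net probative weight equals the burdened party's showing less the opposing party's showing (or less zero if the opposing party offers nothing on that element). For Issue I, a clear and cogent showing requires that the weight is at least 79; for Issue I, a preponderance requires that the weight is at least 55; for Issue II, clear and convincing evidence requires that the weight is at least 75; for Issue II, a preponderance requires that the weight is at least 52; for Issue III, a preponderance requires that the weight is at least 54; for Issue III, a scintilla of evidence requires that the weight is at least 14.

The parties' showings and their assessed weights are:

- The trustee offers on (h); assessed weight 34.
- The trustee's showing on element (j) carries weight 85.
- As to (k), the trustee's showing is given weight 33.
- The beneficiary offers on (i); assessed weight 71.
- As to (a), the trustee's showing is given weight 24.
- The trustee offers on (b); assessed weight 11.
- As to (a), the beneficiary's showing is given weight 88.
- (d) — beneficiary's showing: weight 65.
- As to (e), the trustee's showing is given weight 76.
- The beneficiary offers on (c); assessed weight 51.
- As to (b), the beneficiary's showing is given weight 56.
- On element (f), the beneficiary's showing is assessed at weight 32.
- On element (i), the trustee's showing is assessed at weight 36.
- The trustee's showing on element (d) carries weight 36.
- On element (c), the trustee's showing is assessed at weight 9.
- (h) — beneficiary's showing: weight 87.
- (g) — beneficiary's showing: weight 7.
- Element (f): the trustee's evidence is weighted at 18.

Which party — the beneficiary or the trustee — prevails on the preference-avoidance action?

trustee

— Issue I —
Stage I.1 — burden on beneficiary; standard: a clear and cogent showing (weight is at least 79).
    (a): 88 − 24 = 64 < 79 [not met]
  The beneficiary does not carry Stage I.1.
The analysis ends at Stage I.1; the trustee prevails on this issue.
— Issue II —
At Stage II.1 the beneficiary must meet a preponderance (weight is at least 52): on (c) the weight is 51 less the opposing 9 gives net 42, < 52, so (c) does not meet the standard.
  Not every element is met, so the beneficiary fails to carry Stage II.1.
The trustee prevails on this issue.
— Issue III —
At Stage III.1 the beneficiary must meet a preponderance (weight is at least 54): on (h) the weight is 87 less the opposing 34 gives net 53, which does not reach 54, so (h) does not meet the standard; on (i) the weight is 71 less the opposing 36 gives net 35, which does not reach 54, so (i) does not meet the standard.
  Not every element is met, so the beneficiary fails to carry Stage III.1.
So the trustee prevails on this issue.
Per-issue: Issue I → trustee; Issue II → trustee; Issue III → trustee. The beneficiary must prevail on every issue; overall, the trustee prevails.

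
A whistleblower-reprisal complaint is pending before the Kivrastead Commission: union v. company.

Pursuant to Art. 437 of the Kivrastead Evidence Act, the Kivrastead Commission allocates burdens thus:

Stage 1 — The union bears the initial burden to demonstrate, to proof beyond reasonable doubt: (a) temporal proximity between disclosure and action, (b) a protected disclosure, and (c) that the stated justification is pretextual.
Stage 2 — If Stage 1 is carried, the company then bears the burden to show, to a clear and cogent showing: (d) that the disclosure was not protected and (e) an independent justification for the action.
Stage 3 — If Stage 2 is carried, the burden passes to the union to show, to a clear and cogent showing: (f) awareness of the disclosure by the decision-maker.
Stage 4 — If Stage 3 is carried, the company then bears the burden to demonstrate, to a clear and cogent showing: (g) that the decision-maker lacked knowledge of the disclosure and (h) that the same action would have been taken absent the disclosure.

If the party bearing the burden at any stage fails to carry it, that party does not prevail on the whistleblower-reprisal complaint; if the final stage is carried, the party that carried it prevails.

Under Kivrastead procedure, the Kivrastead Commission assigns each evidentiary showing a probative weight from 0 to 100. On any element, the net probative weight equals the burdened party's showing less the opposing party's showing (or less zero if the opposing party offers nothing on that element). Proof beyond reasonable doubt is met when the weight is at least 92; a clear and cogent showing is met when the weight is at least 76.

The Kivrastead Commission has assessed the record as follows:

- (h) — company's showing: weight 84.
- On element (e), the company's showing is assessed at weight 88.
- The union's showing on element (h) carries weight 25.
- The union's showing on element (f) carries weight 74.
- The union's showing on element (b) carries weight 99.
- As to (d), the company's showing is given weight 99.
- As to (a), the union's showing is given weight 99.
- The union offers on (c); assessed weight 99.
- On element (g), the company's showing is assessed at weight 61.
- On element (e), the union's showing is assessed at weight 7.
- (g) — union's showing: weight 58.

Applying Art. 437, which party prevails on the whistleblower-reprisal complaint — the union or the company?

Stage 1 (union, proof beyond reasonable doubt, weight is at least 92): (a) 99 ≥ 92 — meets; (b) 99 ≥ 92 — meets; (c) 99 ≥ 92 — meets.
  Stage 1 carried; the burden shifts to the company.
Stage 2 (company, a clear and cogent showing, weight is at least 76): (d) 99 ≥ 76 — meets; (e) net 88−7=81 ≥ 76 — meets.
  Stage 2 is satisfied; the onus moves to the union.
Stage 3 (union, a clear and cogent showing, weight is at least 76): (f) 74 < 76 — fails.
  Stage 3 not carried; the union fails its burden.
The analysis ends at Stage 3; the company prevails.

company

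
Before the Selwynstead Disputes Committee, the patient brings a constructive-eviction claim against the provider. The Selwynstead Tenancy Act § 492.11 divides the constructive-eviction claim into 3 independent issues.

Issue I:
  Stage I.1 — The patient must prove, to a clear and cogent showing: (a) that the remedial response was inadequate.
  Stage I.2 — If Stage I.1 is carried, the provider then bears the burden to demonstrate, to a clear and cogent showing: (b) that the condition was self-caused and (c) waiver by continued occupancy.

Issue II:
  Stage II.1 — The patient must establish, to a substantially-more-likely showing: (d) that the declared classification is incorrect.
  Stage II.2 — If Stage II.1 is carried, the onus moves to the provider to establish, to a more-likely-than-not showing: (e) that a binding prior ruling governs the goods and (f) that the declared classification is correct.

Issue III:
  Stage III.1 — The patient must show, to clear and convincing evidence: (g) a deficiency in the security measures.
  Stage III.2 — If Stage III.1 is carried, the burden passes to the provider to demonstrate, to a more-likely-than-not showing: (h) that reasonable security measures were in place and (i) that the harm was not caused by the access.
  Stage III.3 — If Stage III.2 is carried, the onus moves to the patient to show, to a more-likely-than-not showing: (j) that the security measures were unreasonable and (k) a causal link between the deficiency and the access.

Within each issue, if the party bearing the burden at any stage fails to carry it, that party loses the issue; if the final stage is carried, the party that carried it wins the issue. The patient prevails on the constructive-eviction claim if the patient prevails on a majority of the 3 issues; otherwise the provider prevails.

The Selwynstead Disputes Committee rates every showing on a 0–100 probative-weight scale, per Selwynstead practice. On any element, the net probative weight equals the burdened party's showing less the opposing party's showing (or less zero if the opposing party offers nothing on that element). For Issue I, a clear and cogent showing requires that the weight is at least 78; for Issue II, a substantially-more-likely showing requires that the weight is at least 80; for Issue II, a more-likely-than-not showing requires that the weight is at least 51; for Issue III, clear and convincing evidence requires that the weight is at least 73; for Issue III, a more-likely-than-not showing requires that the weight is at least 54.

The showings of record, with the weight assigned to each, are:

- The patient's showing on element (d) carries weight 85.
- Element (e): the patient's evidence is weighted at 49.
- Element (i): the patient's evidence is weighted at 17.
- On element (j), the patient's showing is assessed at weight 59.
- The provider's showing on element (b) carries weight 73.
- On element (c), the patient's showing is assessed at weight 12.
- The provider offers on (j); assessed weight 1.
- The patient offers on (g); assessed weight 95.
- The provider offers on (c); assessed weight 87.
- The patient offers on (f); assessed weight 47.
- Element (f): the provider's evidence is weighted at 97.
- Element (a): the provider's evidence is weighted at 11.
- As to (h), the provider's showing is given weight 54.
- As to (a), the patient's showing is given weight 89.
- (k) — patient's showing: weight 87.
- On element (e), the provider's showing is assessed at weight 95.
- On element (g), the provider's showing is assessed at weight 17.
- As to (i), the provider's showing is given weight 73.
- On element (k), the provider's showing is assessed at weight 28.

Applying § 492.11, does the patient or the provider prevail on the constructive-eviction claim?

— Issue I —
Stage I.1 — burden on patient; standard: a clear and cogent showing (weight is at least 78).
    (a): 89 − 11 = 78 ≥ 78 [met]
  Stage I.1 carried; the burden shifts to the provider.
Stage I.2 — burden on provider; standard: a clear and cogent showing (weight is at least 78).
    (b): 73 < 78 [not met]
    (c): 87 − 12 = 75 < 78 [not met]
  Not every element is met, so the provider fails to carry Stage I.2.
The patient prevails on this issue.
— Issue II —
At Stage II.1 the patient must meet a substantially-more-likely showing (weight is at least 80): on (d) the weight is 85, which does reach 80, so (d) meets the standard.
  All elements met. The burden passes to the provider.
At Stage II.2 the provider must meet a more-likely-than-not showing (weight is at least 51): on (e) the weight is 95 less the opposing 49 gives net 46, which does not reach 51, so (e) does not meet the standard; on (f) the weight is 97 less the opposing 47 gives net 50, < 51, so (f) does not meet the standard.
  Not every element is met, so the provider fails to carry Stage II.2.
The analysis ends at Stage II.2; the patient prevails on this issue.
— Issue III —
Stage III.1 — burden on patient; standard: clear and convincing evidence (weight is at least 73).
    (g): 95 − 17 = 78 ≥ 73 [met]
  The patient carries Stage III.1; the provider now bears the burden.
Stage III.2 — burden on provider; standard: a more-likely-than-not showing (weight is at least 54).
    (h): 54 ≥ 54 [met]
    (i): 73 − 17 = 56 ≥ 54 [met]
  Stage III.2 carried; the burden shifts to the patient.
Stage III.3 — burden on patient; standard: a more-likely-than-not showing (weight is at least 54).
    (j): 59 − 1 = 58 ≥ 54 [met]
    (k): 87 − 28 = 59 ≥ 54 [met]
  The patient carries the last stage.
With every stage satisfied, the patient prevails on this issue.
Per-issue: Issue I → patient; Issue II → patient; Issue III → patient. The patient must prevail on a majority of issues; overall, the patient prevails.

patient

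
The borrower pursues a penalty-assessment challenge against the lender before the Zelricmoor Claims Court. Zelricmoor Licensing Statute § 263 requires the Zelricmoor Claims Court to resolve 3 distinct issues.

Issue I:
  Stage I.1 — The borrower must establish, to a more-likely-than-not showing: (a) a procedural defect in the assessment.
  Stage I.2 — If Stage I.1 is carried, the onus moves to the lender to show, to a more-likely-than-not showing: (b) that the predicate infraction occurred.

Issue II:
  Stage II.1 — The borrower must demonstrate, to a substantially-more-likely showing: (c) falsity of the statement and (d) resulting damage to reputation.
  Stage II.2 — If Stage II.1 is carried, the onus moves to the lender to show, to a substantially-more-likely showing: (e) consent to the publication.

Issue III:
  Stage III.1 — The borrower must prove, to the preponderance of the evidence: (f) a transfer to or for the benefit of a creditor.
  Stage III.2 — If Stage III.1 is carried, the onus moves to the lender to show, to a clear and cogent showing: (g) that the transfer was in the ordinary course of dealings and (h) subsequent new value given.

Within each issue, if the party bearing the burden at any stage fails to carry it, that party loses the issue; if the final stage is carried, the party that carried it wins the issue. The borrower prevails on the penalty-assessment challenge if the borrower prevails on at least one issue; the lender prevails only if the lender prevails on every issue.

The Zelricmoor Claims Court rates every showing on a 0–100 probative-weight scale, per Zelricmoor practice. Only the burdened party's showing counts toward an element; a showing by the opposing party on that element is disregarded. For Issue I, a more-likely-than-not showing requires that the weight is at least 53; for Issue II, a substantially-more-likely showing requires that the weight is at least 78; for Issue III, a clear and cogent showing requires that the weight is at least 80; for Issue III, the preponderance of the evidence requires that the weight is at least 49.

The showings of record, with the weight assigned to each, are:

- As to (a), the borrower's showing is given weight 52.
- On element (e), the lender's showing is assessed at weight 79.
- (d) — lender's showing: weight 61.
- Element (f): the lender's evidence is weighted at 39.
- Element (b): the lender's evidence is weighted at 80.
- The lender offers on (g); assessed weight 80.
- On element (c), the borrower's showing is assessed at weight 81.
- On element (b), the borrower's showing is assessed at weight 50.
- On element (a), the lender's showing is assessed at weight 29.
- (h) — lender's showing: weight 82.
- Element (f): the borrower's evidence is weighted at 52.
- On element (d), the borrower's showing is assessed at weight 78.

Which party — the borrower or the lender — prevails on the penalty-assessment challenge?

— Issue I —
At Stage I.1 the borrower must meet a more-likely-than-not showing (weight is at least 53): on (a) the weight is 52 (the lender's 29 is given no effect), < 53, so (a) does not meet the standard.
  Stage I.1 not carried; the borrower fails its burden.
The analysis ends at Stage I.1; the lender prevails on this issue.
— Issue II —
At Stage II.1 the borrower must meet a substantially-more-likely showing (weight is at least 78): on (c) the weight is 81, which does reach 78, so (c) meets the standard; on (d) the weight is 78 (the lender's 61 is given no effect), ≥ 78, so (d) meets the standard.
  Stage II.1 carried; the burden shifts to the lender.
At Stage II.2 the lender must meet a substantially-more-likely showing (weight is at least 78): on (e) the weight is 79, which does reach 78, so (e) meets the standard.
  All elements met at the final stage.
Every stage carried; the lender prevails on this issue.
— Issue III —
Stage III.1 — burden on borrower; standard: the preponderance of the evidence (weight is at least 49).
    (f): 52 (lender's 39 disregarded) ≥ 49 [met]
  All elements met. The burden passes to the lender.
Stage III.2 — burden on lender; standard: a clear and cogent showing (weight is at least 80).
    (g): 80 ≥ 80 [met]
    (h): 82 ≥ 80 [met]
  Stage III.2 carried; the final stage is satisfied.
All stages carried — the lender prevails on this issue.
Per-issue: Issue I → lender; Issue II → lender; Issue III → lender. The borrower must prevail on at least one issue; overall, the lender prevails.

lender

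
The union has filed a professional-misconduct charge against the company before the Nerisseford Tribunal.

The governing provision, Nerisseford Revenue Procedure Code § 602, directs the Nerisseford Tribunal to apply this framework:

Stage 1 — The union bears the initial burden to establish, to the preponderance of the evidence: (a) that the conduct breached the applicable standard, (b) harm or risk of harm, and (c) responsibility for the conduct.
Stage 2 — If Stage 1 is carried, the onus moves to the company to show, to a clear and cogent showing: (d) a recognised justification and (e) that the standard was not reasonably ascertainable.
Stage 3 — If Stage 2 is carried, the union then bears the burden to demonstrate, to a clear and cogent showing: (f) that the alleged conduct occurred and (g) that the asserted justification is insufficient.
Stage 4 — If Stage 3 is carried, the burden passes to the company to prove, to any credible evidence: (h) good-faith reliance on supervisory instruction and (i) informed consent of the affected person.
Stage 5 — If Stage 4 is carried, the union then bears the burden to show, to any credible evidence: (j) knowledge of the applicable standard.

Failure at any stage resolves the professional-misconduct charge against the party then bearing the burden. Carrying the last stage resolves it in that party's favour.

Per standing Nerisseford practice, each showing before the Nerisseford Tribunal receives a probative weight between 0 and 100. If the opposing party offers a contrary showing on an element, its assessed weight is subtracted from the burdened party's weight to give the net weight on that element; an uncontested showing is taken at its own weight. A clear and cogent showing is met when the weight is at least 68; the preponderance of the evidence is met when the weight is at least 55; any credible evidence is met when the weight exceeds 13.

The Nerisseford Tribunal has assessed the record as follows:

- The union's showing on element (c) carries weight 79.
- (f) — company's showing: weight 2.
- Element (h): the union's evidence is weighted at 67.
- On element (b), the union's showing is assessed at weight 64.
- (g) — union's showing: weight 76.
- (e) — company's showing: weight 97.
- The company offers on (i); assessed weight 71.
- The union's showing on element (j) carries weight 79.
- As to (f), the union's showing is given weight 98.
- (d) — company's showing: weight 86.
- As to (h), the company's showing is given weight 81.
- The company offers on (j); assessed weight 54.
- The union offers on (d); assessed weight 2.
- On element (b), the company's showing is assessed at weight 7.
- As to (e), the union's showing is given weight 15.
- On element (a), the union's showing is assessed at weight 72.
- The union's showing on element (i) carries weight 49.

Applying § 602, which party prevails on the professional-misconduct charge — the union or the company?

union

Stage 1 — burden on union; standard: the preponderance of the evidence (weight is at least 55).
    (a): 72 ≥ 55 [met]
    (b): 64 − 7 = 57 ≥ 55 [met]
    (c): 79 ≥ 55 [met]
  Stage 1 is satisfied; the onus moves to the company.
Stage 2 — burden on company; standard: a clear and cogent showing (weight is at least 68).
    (d): 86 − 2 = 84 ≥ 68 [met]
    (e): 97 − 15 = 82 ≥ 68 [met]
  Stage 2 carried; the burden shifts to the union.
Stage 3 — burden on union; standard: a clear and cogent showing (weight is at least 68).
    (f): 98 − 2 = 96 ≥ 68 [met]
    (g): 76 ≥ 68 [met]
  Stage 3 carried; the burden shifts to the company.
Stage 4 — burden on company; standard: any credible evidence (weight exceeds 13).
    (h): 81 − 67 = 14 > 13 [met]
    (i): 71 − 49 = 22 > 13 [met]
  Stage 4 is satisfied; the onus moves to the union.
Stage 5 — burden on union; standard: any credible evidence (weight exceeds 13).
    (j): 79 − 54 = 25 > 13 [met]
  The union carries the last stage.
With every stage satisfied, the union prevails.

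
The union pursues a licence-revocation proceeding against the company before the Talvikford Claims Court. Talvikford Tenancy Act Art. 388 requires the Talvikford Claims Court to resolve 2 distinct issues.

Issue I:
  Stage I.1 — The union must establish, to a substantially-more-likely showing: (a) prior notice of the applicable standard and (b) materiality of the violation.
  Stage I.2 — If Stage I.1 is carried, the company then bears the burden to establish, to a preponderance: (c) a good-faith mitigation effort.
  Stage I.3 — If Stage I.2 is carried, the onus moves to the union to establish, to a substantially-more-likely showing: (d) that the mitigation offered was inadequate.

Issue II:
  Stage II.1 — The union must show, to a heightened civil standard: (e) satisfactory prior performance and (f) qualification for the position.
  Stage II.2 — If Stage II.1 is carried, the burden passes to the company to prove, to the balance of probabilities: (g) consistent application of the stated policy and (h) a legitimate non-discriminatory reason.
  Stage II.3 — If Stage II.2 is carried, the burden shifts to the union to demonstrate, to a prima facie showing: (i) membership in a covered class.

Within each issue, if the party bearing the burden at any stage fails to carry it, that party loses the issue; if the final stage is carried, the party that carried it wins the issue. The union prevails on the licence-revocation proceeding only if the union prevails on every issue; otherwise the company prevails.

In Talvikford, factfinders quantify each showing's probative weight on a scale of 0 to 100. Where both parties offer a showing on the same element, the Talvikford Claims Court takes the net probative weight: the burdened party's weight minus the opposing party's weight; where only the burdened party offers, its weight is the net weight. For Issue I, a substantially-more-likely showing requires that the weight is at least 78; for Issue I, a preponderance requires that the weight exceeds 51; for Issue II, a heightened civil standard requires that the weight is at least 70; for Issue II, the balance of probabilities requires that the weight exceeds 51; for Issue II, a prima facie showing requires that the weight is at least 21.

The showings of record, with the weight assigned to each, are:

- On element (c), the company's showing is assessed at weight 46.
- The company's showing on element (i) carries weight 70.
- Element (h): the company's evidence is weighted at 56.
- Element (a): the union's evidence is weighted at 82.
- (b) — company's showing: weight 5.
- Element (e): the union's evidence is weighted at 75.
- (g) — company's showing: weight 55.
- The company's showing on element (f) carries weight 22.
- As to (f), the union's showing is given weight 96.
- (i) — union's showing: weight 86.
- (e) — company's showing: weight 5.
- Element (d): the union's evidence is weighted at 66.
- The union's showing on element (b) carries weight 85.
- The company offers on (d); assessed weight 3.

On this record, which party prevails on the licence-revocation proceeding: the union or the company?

— Issue I —
Stage I.1 (union, a substantially-more-likely showing, weight is at least 78): (a) 82 ≥ 78 — meets; (b) net 85−5=80 ≥ 78 — meets.
  The union carries Stage I.1; the company now bears the burden.
Stage I.2 (company, a preponderance, weight exceeds 51): (c) 46 ≤ 51 — fails.
  Not every element is met, so the company fails to carry Stage I.2.
The union prevails on this issue.
— Issue II —
At Stage II.1 the union must meet a heightened civil standard (weight is at least 70): on (e) the weight is 75 less the opposing 5 gives net 70, ≥ 70, so (e) meets the standard; on (f) the weight is 96 less the opposing 22 gives net 74, ≥ 70, so (f) meets the standard.
  Stage II.1 carried; the burden shifts to the company.
At Stage II.2 the company must meet the balance of probabilities (weight exceeds 51): on (g) the weight is 55, > 51, so (g) meets the standard; on (h) the weight is 56, > 51, so (h) meets the standard.
  All elements met. The burden passes to the union.
At Stage II.3 the union must meet a prima facie showing (weight is at least 21): on (i) the weight is 86 less the opposing 70 gives net 16, < 21, so (i) does not meet the standard.
  The union does not carry Stage II.3.
So the company prevails on this issue.
Per-issue: Issue I → union; Issue II → company. The union must prevail on every issue; overall, the company prevails.

company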